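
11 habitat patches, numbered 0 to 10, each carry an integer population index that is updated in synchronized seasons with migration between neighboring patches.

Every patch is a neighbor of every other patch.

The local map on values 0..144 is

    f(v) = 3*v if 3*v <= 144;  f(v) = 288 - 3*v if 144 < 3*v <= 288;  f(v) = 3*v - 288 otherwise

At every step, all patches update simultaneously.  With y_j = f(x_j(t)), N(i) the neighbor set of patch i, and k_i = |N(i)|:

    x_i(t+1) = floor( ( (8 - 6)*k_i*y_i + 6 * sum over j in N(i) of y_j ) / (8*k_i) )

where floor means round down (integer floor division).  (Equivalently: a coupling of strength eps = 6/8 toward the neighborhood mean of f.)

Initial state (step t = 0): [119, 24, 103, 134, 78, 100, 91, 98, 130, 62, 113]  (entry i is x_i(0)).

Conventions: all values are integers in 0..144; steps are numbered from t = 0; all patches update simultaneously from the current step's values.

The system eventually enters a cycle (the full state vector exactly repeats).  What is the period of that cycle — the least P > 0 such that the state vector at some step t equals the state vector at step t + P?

Answer: 5
Key observation: The state at step 6, [90, 90, 90, 91, 90, 90, 90, 90, 91, 91, 90], reappears at step 11 — and no state repeats earlier — so the cycle the system enters has period 5.

Derivation:
t=0: [119, 24, 103, 134, 78, 100, 91, 98, 130, 62, 113]
t=1: [58, 58, 50, 66, 55, 48, 48, 47, 64, 64, 55]
t=2: [119, 119, 123, 114, 120, 124, 124, 123, 116, 116, 120]
t=3: [71, 71, 73, 68, 71, 73, 73, 73, 69, 69, 71]
t=4: [74, 74, 73, 76, 74, 73, 73, 73, 75, 75, 74]
t=5: [66, 66, 66, 64, 66, 66, 66, 66, 65, 65, 66]
t=6: [90, 90, 90, 91, 90, 90, 90, 90, 91, 91, 90]
t=7: [17, 17, 17, 16, 17, 17, 17, 17, 16, 16, 17]
t=8: [50, 50, 50, 49, 50, 50, 50, 50, 49, 49, 50]
t=9: [138, 138, 138, 139, 138, 138, 138, 138, 139, 139, 138]
t=10: [126, 126, 126, 127, 126, 126, 126, 126, 127, 127, 126]
t=11: [90, 90, 90, 91, 90, 90, 90, 90, 91, 91, 90]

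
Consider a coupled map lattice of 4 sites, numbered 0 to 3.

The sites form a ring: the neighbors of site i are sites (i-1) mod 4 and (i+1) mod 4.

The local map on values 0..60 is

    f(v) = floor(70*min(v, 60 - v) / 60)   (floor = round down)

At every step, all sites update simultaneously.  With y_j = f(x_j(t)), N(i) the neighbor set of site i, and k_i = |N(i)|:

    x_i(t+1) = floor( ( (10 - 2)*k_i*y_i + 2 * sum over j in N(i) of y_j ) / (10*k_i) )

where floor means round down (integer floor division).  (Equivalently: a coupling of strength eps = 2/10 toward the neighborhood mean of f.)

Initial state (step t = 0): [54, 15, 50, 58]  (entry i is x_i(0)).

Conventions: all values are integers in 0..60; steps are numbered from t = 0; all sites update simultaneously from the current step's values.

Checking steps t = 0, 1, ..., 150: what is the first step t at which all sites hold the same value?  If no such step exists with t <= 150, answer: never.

Answer: never
Key observation: The state at step 22 reappears at step 26 — the system is in a cycle of period 4 from step 22 on.  No step 0..26 is synchronized, and the cycle repeats forever, so no step up to 150 (or ever) has all sites equal.

Derivation:
t=0: [54, 15, 50, 58]  (not all equal)
t=1: [7, 15, 10, 3]  (not all equal)
t=2: [8, 15, 10, 4]  (not all equal)
t=3: [9, 15, 10, 5]  (not all equal)
t=4: [10, 15, 11, 6]  (not all equal)
t=5: [11, 15, 12, 7]  (not all equal)
t=6: [12, 16, 13, 9]  (not all equal)
t=7: [14, 17, 14, 10]  (not all equal)
t=8: [15, 18, 15, 12]  (not all equal)
t=9: [17, 20, 17, 14]  (not all equal)
t=10: [19, 22, 19, 16]  (not all equal)
t=11: [21, 24, 21, 18]  (not all equal)
t=12: [24, 27, 24, 21]  (not all equal)
t=13: [27, 30, 27, 24]  (not all equal)
t=14: [31, 34, 31, 28]  (not all equal)
t=15: [32, 30, 32, 32]  (not all equal)
t=16: [32, 34, 32, 32]  (not all equal)
t=17: [31, 30, 31, 32]  (not all equal)
t=18: [33, 34, 33, 32]  (not all equal)
t=19: [31, 30, 31, 31]  (not all equal)
t=20: [33, 34, 33, 33]  (not all equal)
t=21: [30, 30, 30, 31]  (not all equal)
t=22: [34, 35, 34, 33]  (not all equal)
t=23: [30, 29, 30, 30]  (not all equal)
t=24: [34, 33, 34, 35]  (not all equal)
t=25: [30, 30, 30, 29]  (not all equal)
t=26: [34, 35, 34, 33]  (not all equal)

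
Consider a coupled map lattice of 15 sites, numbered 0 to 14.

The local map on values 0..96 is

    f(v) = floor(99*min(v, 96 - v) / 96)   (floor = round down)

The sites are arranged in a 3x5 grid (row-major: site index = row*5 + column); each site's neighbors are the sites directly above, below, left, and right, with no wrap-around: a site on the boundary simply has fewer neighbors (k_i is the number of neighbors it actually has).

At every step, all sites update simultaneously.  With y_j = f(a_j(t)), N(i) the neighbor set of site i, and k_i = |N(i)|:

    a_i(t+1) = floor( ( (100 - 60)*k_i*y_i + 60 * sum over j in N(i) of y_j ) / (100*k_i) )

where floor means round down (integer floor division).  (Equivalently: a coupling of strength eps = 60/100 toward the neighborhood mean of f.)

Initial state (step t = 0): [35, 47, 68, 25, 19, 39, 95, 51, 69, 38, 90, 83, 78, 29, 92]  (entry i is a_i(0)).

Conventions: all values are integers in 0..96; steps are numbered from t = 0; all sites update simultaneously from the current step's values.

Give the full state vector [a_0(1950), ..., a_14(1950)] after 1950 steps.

Answer: [21, 21, 21, 21, 21, 21, 21, 21, 21, 21, 21, 21, 21, 21, 21]
Key observation: The state at step 15, [21, 21, 21, 21, 21, 21, 21, 21, 21, 21, 21, 21, 21, 21, 21], reappears at step 16: the system is in a cycle of period 1 from step 15 on.  Therefore the state at step 1950 equals the state at step 15 + ((1950 - 15) mod 1) = 15, which is [21, 21, 21, 21, 21, 21, 21, 21, 21, 21, 21, 21, 21, 21, 21].

Derivation:
t=0: [35, 47, 68, 25, 19, 39, 95, 51, 69, 38, 90, 83, 78, 29, 92]
t=1: [40, 32, 35, 24, 26, 24, 22, 29, 31, 25, 18, 10, 24, 21, 22]
t=2: [33, 33, 31, 28, 25, 25, 23, 28, 27, 25, 17, 16, 21, 23, 22]
t=3: [31, 31, 30, 27, 25, 24, 24, 26, 26, 24, 19, 18, 21, 23, 23]
t=4: [28, 29, 28, 27, 25, 24, 24, 25, 25, 24, 20, 20, 21, 23, 23]
t=5: [27, 27, 27, 26, 25, 24, 24, 24, 24, 24, 21, 21, 22, 23, 23]
t=6: [26, 26, 26, 25, 25, 24, 24, 24, 24, 24, 21, 21, 22, 23, 23]
t=7: [25, 25, 25, 25, 24, 23, 23, 24, 24, 24, 21, 21, 22, 23, 23]
t=8: [24, 24, 24, 24, 24, 23, 23, 23, 24, 23, 21, 21, 22, 23, 23]
t=9: [23, 23, 23, 24, 23, 22, 22, 23, 23, 23, 21, 21, 22, 23, 23]
t=10: [22, 22, 23, 23, 23, 22, 22, 22, 23, 23, 21, 21, 22, 22, 23]
t=11: [22, 22, 22, 23, 23, 21, 21, 22, 22, 23, 21, 21, 21, 22, 22]
t=12: [21, 21, 22, 22, 23, 21, 21, 21, 22, 22, 21, 21, 21, 21, 22]
t=13: [21, 21, 21, 22, 22, 21, 21, 21, 21, 22, 21, 21, 21, 21, 21]
t=14: [21, 21, 21, 21, 22, 21, 21, 21, 21, 21, 21, 21, 21, 21, 21]
t=15: [21, 21, 21, 21, 21, 21, 21, 21, 21, 21, 21, 21, 21, 21, 21]
t=16: [21, 21, 21, 21, 21, 21, 21, 21, 21, 21, 21, 21, 21, 21, 21]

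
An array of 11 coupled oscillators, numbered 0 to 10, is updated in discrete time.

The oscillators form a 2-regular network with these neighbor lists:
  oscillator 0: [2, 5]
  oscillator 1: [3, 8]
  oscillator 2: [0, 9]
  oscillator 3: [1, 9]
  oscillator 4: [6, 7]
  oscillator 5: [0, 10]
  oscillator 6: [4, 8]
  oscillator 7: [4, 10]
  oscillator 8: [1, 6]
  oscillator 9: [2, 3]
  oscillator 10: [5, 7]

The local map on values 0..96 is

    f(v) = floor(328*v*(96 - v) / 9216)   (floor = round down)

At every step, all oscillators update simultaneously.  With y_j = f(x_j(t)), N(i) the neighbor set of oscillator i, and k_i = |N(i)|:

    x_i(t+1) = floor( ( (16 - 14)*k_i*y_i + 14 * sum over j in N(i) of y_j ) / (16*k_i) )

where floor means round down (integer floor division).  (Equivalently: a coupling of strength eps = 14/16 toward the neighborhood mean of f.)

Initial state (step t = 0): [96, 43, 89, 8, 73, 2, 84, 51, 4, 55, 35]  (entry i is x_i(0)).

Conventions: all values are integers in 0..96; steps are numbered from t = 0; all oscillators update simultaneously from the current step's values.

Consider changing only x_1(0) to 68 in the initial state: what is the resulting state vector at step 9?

Answer: [66, 55, 62, 54, 44, 56, 45, 46, 45, 66, 54]
Key observation: This trace re-runs the system from the modified initial state.

Derivation:
t=0: [96, 68, 89, 8, 73, 2, 84, 51, 4, 55, 35]
t=1: [12, 25, 37, 67, 58, 33, 35, 68, 46, 30, 47]
t=2: [70, 73, 55, 66, 71, 59, 78, 77, 70, 72, 71]
t=3: [76, 66, 64, 61, 52, 65, 61, 61, 55, 73, 64]
t=4: [69, 76, 58, 65, 75, 64, 79, 76, 73, 71, 72]
t=5: [73, 63, 66, 60, 51, 64, 56, 57, 51, 73, 62]
t=6: [69, 77, 60, 67, 79, 67, 80, 78, 76, 71, 75]
t=7: [71, 60, 65, 58, 47, 62, 49, 51, 49, 71, 58]
t=8: [71, 79, 64, 70, 81, 71, 81, 79, 78, 73, 78]
t=9: [66, 55, 62, 54, 44, 56, 45, 46, 45, 66, 54]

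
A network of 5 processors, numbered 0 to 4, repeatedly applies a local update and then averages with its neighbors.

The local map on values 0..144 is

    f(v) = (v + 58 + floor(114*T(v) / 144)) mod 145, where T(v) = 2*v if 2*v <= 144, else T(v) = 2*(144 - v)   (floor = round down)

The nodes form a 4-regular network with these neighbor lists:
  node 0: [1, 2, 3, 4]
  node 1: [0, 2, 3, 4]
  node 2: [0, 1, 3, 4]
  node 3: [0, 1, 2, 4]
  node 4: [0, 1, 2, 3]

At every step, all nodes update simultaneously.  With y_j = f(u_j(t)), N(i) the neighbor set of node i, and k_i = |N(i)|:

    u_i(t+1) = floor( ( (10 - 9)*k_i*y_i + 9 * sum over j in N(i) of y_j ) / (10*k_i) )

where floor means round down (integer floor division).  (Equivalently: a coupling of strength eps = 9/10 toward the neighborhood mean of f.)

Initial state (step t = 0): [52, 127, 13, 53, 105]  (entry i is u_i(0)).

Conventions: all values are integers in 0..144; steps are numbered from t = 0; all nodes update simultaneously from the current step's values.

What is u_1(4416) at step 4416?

Answer: u_1(4416) = 89
Key observation: The state at step 7, [89, 89, 89, 89, 89], reappears at step 8: the system is in a cycle of period 1 from step 7 on.  Therefore the state at step 4416 equals the state at step 7 + ((4416 - 7) mod 1) = 7, which is [89, 89, 89, 89, 89].

Derivation:
t=0: [52, 127, 13, 53, 105]
t=1: [68, 66, 63, 68, 64]
t=2: [81, 82, 83, 81, 82]
t=3: [92, 92, 92, 92, 92]
t=4: [87, 87, 87, 87, 87]
t=5: [90, 90, 90, 90, 90]
t=6: [88, 88, 88, 88, 88]
t=7: [89, 89, 89, 89, 89]
t=8: [89, 89, 89, 89, 89]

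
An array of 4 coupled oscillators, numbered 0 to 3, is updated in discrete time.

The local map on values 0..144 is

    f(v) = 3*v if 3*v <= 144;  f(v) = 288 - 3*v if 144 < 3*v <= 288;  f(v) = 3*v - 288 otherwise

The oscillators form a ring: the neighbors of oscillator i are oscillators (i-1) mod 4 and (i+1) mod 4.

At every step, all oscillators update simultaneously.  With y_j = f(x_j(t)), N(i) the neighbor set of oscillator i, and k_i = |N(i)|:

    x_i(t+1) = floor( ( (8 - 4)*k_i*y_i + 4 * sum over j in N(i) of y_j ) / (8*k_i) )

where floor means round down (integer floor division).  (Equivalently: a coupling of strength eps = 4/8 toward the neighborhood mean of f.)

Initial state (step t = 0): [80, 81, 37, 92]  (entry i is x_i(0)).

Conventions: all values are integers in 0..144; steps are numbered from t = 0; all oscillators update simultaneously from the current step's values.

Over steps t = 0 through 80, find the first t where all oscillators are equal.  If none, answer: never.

Simulating step by step:
t=0: [80, 81, 37, 92]  (not all equal)
t=1: [38, 62, 69, 45]  (not all equal)
t=2: [116, 99, 99, 116]  (not all equal)
t=3: [47, 21, 21, 47]  (not all equal)
t=4: [121, 82, 82, 121]  (not all equal)
t=5: [66, 50, 50, 66]  (not all equal)
t=6: [102, 126, 126, 102]  (not all equal)
t=7: [36, 72, 72, 36]  (not all equal)
t=8: [99, 81, 81, 99]  (not all equal)
t=9: [18, 36, 36, 18]  (not all equal)
t=10: [67, 94, 94, 67]  (not all equal)
t=11: [66, 26, 26, 66]  (not all equal)
t=12: [87, 81, 81, 87]  (not all equal)
t=13: [31, 40, 40, 31]  (not all equal)
t=14: [99, 113, 113, 99]  (not all equal)
t=15: [19, 40, 40, 19]  (not all equal)
t=16: [72, 104, 104, 72]  (not all equal)
t=17: [60, 36, 36, 60]  (not all equal)
t=18: [108, 108, 108, 108]  (all equal)

Answer: 18
Key observation: Synchronization is absorbing here: once all oscillators are equal they stay equal, and step 18 is the first all-equal step.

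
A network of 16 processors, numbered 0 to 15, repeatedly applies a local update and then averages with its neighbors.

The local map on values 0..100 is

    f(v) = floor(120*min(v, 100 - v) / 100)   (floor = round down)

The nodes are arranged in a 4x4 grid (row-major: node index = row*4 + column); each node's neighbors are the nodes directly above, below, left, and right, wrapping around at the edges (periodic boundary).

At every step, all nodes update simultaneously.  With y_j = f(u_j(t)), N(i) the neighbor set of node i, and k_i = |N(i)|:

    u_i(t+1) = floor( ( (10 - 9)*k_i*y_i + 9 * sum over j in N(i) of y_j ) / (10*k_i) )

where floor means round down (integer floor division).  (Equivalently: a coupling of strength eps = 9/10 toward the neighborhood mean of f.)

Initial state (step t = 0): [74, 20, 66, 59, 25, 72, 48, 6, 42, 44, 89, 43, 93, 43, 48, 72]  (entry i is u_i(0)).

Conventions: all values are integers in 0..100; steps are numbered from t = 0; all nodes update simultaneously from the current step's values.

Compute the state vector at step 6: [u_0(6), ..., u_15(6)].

Answer: [55, 56, 55, 56, 56, 55, 55, 55, 55, 55, 55, 55, 56, 56, 55, 55]

Derivation:
t=0: [74, 20, 66, 59, 25, 72, 48, 6, 42, 44, 89, 43, 93, 43, 48, 72]
t=1: [28, 37, 46, 29, 30, 39, 26, 42, 36, 38, 50, 28, 37, 36, 36, 40]
t=2: [38, 44, 39, 45, 42, 39, 50, 35, 39, 47, 40, 48, 41, 43, 50, 39]
t=3: [50, 47, 55, 45, 45, 53, 46, 53, 52, 48, 57, 46, 47, 53, 48, 54]
t=4: [55, 56, 55, 56, 56, 55, 54, 54, 55, 55, 55, 54, 56, 56, 54, 55]
t=5: [52, 53, 53, 54, 54, 53, 54, 53, 53, 53, 54, 54, 53, 53, 53, 53]
t=6: [55, 56, 55, 56, 56, 55, 55, 55, 55, 55, 55, 55, 56, 56, 55, 55]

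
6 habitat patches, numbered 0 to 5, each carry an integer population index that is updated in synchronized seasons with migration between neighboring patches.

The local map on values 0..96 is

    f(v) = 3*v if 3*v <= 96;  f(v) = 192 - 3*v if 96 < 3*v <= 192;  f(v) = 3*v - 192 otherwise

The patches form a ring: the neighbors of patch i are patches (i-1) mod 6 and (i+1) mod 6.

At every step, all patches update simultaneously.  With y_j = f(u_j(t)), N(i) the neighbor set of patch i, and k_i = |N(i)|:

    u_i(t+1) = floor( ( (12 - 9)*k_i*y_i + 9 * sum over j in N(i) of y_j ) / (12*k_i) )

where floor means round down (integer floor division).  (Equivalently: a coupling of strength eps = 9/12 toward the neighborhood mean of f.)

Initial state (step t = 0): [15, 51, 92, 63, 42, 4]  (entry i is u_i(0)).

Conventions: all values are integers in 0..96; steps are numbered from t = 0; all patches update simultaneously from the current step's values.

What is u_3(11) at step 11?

Answer: u_3(11) = 50

Derivation:
t=0: [15, 51, 92, 63, 42, 4]
t=1: [30, 58, 36, 57, 22, 44]
t=2: [51, 69, 35, 61, 46, 73]
t=3: [25, 51, 30, 55, 27, 41]
t=4: [59, 71, 47, 70, 56, 75]
t=5: [24, 30, 27, 32, 25, 22]
t=6: [76, 79, 90, 82, 79, 71]
t=7: [33, 54, 56, 59, 39, 35]
t=8: [67, 51, 22, 40, 57, 84]
t=9: [39, 37, 58, 50, 54, 26]
t=10: [78, 55, 50, 28, 52, 58]
t=11: [27, 38, 52, 50, 47, 33]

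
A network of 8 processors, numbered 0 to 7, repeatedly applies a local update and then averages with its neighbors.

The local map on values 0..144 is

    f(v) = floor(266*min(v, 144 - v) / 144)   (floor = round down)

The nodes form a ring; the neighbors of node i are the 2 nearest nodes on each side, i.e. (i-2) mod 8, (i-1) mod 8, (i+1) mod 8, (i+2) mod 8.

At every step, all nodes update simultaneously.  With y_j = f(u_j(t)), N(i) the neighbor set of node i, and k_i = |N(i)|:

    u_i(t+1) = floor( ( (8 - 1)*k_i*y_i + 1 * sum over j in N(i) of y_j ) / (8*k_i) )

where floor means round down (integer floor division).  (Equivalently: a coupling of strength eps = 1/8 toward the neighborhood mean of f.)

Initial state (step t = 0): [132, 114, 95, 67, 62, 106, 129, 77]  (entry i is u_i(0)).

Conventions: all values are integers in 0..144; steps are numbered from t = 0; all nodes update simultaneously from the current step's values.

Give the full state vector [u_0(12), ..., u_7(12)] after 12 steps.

Simulating step by step:
t=0: [132, 114, 95, 67, 62, 106, 129, 77]
t=1: [28, 59, 88, 117, 109, 73, 33, 113]
t=2: [54, 102, 98, 55, 66, 121, 61, 60]
t=3: [98, 79, 85, 98, 116, 50, 109, 106]
t=4: [84, 115, 105, 85, 55, 88, 65, 72]
t=5: [108, 59, 74, 104, 100, 104, 118, 128]
t=6: [67, 103, 123, 76, 80, 71, 49, 34]
t=7: [115, 76, 47, 120, 115, 126, 92, 67]
t=8: [59, 118, 83, 47, 54, 38, 92, 117]
t=9: [104, 53, 108, 85, 98, 71, 94, 52]
t=10: [74, 95, 69, 106, 85, 126, 92, 96]
t=11: [125, 91, 123, 72, 104, 40, 95, 87]
t=12: [40, 94, 43, 125, 74, 76, 87, 101]

Answer: [40, 94, 43, 125, 74, 76, 87, 101]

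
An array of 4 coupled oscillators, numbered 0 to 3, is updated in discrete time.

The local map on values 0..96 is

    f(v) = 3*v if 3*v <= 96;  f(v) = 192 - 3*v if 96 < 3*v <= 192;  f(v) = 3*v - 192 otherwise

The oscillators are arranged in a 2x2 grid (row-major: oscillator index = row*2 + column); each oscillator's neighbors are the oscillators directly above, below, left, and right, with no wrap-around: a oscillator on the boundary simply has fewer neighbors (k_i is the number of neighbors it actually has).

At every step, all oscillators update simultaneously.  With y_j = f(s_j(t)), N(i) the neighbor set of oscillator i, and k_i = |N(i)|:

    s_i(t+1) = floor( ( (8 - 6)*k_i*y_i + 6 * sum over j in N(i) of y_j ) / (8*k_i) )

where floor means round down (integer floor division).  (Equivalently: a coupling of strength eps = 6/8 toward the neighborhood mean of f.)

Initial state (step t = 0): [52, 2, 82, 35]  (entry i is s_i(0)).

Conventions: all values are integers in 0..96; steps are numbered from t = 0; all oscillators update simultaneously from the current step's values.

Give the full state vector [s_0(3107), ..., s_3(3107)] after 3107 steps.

Simulating step by step:
t=0: [52, 2, 82, 35]
t=1: [31, 47, 59, 44]
t=2: [48, 70, 61, 39]
t=3: [22, 50, 48, 28]
t=4: [50, 66, 68, 54]
t=5: [17, 28, 30, 14]
t=6: [78, 55, 57, 75]
t=7: [28, 34, 33, 26]
t=8: [89, 83, 84, 88]
t=9: [62, 69, 70, 61]
t=10: [13, 9, 10, 14]
t=11: [31, 37, 37, 31]
t=12: [84, 90, 90, 84]
t=13: [73, 64, 64, 73]
t=14: [6, 20, 20, 6]
t=15: [49, 28, 28, 49]
t=16: [74, 54, 54, 74]
t=17: [30, 30, 30, 30]
t=18: [90, 90, 90, 90]
t=19: [78, 78, 78, 78]
t=20: [42, 42, 42, 42]
t=21: [66, 66, 66, 66]
t=22: [6, 6, 6, 6]
t=23: [18, 18, 18, 18]
t=24: [54, 54, 54, 54]
t=25: [30, 30, 30, 30]

Answer: [78, 78, 78, 78]
Key observation: The state at step 17, [30, 30, 30, 30], reappears at step 25: the system is in a cycle of period 8 from step 17 on.  Therefore the state at step 3107 equals the state at step 17 + ((3107 - 17) mod 8) = 19, which is [78, 78, 78, 78].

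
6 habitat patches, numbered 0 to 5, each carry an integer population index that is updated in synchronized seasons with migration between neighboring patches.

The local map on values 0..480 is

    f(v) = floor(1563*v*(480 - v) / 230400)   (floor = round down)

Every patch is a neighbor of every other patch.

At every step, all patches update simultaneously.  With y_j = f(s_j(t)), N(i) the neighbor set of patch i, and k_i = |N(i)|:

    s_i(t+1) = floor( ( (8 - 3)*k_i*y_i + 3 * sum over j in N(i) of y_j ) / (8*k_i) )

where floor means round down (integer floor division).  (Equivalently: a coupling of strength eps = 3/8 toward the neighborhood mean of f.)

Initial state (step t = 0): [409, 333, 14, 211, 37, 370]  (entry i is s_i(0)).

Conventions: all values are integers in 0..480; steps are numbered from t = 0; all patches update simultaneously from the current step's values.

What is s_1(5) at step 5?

Simulating step by step:
t=0: [409, 333, 14, 211, 37, 370]
t=1: [208, 283, 125, 312, 161, 252]
t=2: [372, 369, 327, 356, 352, 375]
t=3: [281, 284, 318, 296, 299, 278]
t=4: [375, 373, 358, 369, 368, 375]
t=5: [271, 272, 287, 276, 277, 271]

Answer: s_1(5) = 272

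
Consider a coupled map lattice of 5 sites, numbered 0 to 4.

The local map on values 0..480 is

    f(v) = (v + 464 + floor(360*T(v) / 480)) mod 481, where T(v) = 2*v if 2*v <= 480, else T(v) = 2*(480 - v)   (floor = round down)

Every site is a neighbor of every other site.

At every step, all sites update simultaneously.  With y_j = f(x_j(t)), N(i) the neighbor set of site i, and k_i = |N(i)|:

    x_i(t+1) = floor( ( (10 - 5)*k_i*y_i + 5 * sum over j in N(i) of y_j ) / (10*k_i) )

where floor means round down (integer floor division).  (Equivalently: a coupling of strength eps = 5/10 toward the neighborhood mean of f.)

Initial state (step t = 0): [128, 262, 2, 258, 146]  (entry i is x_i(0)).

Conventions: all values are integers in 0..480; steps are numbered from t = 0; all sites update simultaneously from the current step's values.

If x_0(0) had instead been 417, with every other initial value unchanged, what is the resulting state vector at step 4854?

Answer: [309, 309, 188, 309, 188]
Key observation: The state at step 12, [309, 309, 188, 309, 188], reappears at step 14: the system is in a cycle of period 2 from step 12 on.  Therefore the state at step 4854 equals the state at step 12 + ((4854 - 12) mod 2) = 12, which is [309, 309, 188, 309, 188].

Derivation:
t=0: [417, 262, 2, 258, 146]
t=1: [131, 160, 302, 161, 257]
t=2: [271, 298, 181, 299, 190]
t=3: [172, 167, 303, 167, 312]
t=4: [323, 318, 194, 318, 193]
t=5: [162, 163, 315, 163, 314]
t=6: [307, 308, 186, 308, 186]
t=7: [163, 163, 305, 163, 305]
t=8: [309, 309, 189, 309, 189]
t=9: [164, 164, 309, 164, 309]
t=10: [311, 311, 189, 311, 189]
t=11: [163, 163, 309, 163, 309]
t=12: [309, 309, 188, 309, 188]
t=13: [163, 163, 308, 163, 308]
t=14: [309, 309, 188, 309, 188]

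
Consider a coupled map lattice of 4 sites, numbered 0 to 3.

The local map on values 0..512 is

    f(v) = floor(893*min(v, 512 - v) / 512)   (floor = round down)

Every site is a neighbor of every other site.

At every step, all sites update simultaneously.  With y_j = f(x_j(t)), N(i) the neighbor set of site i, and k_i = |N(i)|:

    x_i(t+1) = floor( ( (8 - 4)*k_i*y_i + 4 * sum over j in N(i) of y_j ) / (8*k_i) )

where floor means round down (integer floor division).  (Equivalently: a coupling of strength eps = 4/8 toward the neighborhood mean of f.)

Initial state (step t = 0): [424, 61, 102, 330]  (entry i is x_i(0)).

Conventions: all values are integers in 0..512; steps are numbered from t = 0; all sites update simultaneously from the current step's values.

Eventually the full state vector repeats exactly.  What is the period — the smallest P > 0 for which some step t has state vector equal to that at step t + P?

Simulating step by step:
t=0: [424, 61, 102, 330]
t=1: [176, 160, 184, 231]
t=2: [319, 310, 324, 351]
t=3: [327, 333, 324, 309]
t=4: [326, 323, 328, 337]
t=5: [321, 322, 319, 314]
t=6: [335, 334, 336, 339]
t=7: [306, 307, 306, 304]
t=8: [359, 358, 359, 360]
t=9: [266, 266, 266, 265]
t=10: [429, 429, 429, 429]
t=11: [144, 144, 144, 144]
t=12: [251, 251, 251, 251]
t=13: [437, 437, 437, 437]
t=14: [130, 130, 130, 130]
t=15: [226, 226, 226, 226]
t=16: [394, 394, 394, 394]
t=17: [205, 205, 205, 205]
t=18: [357, 357, 357, 357]
t=19: [270, 270, 270, 270]
t=20: [422, 422, 422, 422]
t=21: [156, 156, 156, 156]
t=22: [272, 272, 272, 272]
t=23: [418, 418, 418, 418]
t=24: [163, 163, 163, 163]
t=25: [284, 284, 284, 284]
t=26: [397, 397, 397, 397]
t=27: [200, 200, 200, 200]
t=28: [348, 348, 348, 348]
t=29: [286, 286, 286, 286]
t=30: [394, 394, 394, 394]

Answer: 14
Key observation: The state at step 16, [394, 394, 394, 394], reappears at step 30 — and no state repeats earlier — so the cycle the system enters has period 14.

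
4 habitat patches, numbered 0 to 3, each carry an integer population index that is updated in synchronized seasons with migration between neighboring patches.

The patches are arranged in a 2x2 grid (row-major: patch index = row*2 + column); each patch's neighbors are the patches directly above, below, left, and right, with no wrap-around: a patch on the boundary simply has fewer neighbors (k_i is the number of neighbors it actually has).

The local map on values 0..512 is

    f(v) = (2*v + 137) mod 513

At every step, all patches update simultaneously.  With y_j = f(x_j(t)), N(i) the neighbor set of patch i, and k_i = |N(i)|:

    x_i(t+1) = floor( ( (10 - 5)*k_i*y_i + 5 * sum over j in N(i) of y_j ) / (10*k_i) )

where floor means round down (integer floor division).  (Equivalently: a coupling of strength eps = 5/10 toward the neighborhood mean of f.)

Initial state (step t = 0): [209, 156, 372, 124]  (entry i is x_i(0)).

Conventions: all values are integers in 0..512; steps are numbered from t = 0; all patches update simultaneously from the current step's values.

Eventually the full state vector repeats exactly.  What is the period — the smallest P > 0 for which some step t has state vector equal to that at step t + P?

Simulating step by step:
t=0: [209, 156, 372, 124]
t=1: [225, 331, 290, 396]
t=2: [159, 265, 224, 330]
t=3: [284, 261, 220, 198]
t=4: [148, 126, 85, 62]
t=5: [390, 368, 327, 304]
t=6: [361, 339, 298, 275]
t=7: [303, 281, 240, 217]
t=8: [187, 165, 124, 101]
t=9: [468, 446, 405, 382]
t=10: [132, 110, 325, 303]
t=11: [358, 336, 294, 272]
t=12: [297, 275, 233, 211]
t=13: [175, 153, 111, 89]
t=14: [444, 422, 380, 358]
t=15: [469, 447, 405, 383]
t=16: [134, 112, 326, 304]
t=17: [361, 339, 297, 275]
t=18: [303, 281, 239, 217]
t=19: [187, 165, 123, 101]
t=20: [468, 446, 404, 382]
t=21: [132, 110, 324, 302]
t=22: [357, 335, 293, 271]
t=23: [295, 273, 231, 209]
t=24: [171, 149, 107, 85]
t=25: [436, 414, 372, 350]
t=26: [453, 431, 389, 367]
t=27: [230, 336, 294, 401]
t=28: [169, 275, 233, 340]
t=29: [303, 281, 239, 218]
t=30: [187, 165, 123, 102]
t=31: [468, 446, 404, 383]
t=32: [132, 110, 325, 303]

Answer: 22
Key observation: The state at step 10, [132, 110, 325, 303], reappears at step 32 — and no state repeats earlier — so the cycle the system enters has period 22.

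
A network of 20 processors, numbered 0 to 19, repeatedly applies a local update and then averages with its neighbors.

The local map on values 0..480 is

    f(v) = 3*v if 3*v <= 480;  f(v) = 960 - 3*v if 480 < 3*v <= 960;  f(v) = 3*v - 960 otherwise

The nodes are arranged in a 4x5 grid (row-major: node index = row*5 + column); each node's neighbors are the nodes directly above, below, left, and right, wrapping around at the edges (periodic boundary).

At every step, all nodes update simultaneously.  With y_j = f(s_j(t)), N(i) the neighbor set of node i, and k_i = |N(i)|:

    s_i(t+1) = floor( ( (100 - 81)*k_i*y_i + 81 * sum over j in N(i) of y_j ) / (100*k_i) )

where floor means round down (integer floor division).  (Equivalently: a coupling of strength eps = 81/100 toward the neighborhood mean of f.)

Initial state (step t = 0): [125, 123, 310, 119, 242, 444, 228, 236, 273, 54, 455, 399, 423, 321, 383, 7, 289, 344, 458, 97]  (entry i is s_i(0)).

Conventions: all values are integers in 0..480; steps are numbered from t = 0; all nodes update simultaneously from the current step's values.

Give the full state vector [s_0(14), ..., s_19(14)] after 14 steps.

Simulating step by step:
t=0: [125, 123, 310, 119, 242, 444, 228, 236, 273, 54, 455, 399, 423, 321, 383, 7, 289, 344, 458, 97]
t=1: [272, 226, 218, 233, 284, 317, 301, 200, 183, 220, 242, 264, 172, 213, 210, 239, 159, 184, 225, 229]
t=2: [157, 252, 323, 274, 218, 150, 176, 315, 329, 230, 196, 277, 338, 358, 291, 274, 313, 383, 309, 247]
t=3: [311, 227, 112, 102, 280, 398, 243, 108, 113, 227, 233, 202, 100, 62, 213, 245, 137, 59, 139, 155]
t=4: [178, 256, 283, 303, 240, 206, 285, 305, 286, 258, 279, 310, 267, 314, 302, 278, 287, 330, 308, 307]
t=5: [263, 186, 85, 108, 187, 235, 143, 105, 80, 184, 135, 104, 55, 74, 84, 163, 95, 87, 34, 99]
t=6: [341, 307, 312, 263, 318, 334, 341, 280, 302, 309, 338, 319, 256, 195, 317, 323, 346, 213, 242, 304]
t=7: [31, 53, 136, 96, 64, 51, 53, 90, 151, 28, 23, 78, 202, 170, 104, 50, 90, 167, 229, 61]
t=8: [150, 218, 315, 323, 167, 111, 195, 329, 307, 240, 185, 216, 353, 367, 218, 153, 254, 351, 331, 222]
t=9: [400, 268, 90, 112, 288, 360, 269, 112, 91, 275, 362, 277, 134, 123, 276, 359, 274, 87, 115, 310]
t=10: [144, 191, 271, 263, 168, 155, 179, 286, 290, 151, 124, 190, 298, 303, 158, 130, 160, 283, 267, 145]
t=11: [425, 373, 184, 205, 388, 428, 352, 166, 174, 386, 418, 345, 144, 169, 355, 422, 349, 193, 185, 382]
t=12: [260, 213, 350, 360, 250, 244, 224, 366, 378, 254, 219, 198, 359, 365, 248, 236, 203, 342, 353, 241]
t=13: [238, 245, 147, 138, 188, 239, 267, 161, 152, 205, 272, 283, 164, 148, 217, 264, 270, 145, 131, 202]
t=14: [255, 244, 397, 420, 350, 227, 244, 399, 426, 349, 195, 207, 385, 413, 319, 212, 218, 376, 408, 323]

Answer: [255, 244, 397, 420, 350, 227, 244, 399, 426, 349, 195, 207, 385, 413, 319, 212, 218, 376, 408, 323]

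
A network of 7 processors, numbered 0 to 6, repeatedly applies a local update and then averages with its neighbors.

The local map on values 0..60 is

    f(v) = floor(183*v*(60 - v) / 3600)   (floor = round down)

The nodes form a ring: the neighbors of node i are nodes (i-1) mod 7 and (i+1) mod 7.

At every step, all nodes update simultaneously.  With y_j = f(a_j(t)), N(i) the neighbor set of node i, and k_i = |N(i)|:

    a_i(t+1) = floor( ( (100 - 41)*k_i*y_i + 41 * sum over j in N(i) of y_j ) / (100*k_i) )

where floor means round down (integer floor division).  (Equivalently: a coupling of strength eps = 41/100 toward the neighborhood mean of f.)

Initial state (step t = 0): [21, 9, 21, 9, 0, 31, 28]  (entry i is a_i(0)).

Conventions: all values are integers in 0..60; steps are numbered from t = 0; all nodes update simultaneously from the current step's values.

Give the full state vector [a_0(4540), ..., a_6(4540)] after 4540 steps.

Simulating step by step:
t=0: [21, 9, 21, 9, 0, 31, 28]
t=1: [38, 30, 33, 21, 13, 35, 44]
t=2: [41, 44, 44, 39, 35, 39, 38]
t=3: [38, 35, 36, 40, 42, 41, 41]
t=4: [41, 43, 42, 40, 38, 38, 39]
t=5: [39, 37, 38, 40, 41, 41, 40]
t=6: [41, 42, 41, 40, 39, 39, 40]
t=7: [39, 38, 39, 40, 40, 40, 40]
t=8: [41, 41, 41, 40, 40, 40, 40]
t=9: [39, 39, 39, 39, 40, 40, 39]
t=10: [41, 41, 41, 40, 40, 40, 40]

Answer: [41, 41, 41, 40, 40, 40, 40]
Key observation: The state at step 8, [41, 41, 41, 40, 40, 40, 40], reappears at step 10: the system is in a cycle of period 2 from step 8 on.  Therefore the state at step 4540 equals the state at step 8 + ((4540 - 8) mod 2) = 8, which is [41, 41, 41, 40, 40, 40, 40].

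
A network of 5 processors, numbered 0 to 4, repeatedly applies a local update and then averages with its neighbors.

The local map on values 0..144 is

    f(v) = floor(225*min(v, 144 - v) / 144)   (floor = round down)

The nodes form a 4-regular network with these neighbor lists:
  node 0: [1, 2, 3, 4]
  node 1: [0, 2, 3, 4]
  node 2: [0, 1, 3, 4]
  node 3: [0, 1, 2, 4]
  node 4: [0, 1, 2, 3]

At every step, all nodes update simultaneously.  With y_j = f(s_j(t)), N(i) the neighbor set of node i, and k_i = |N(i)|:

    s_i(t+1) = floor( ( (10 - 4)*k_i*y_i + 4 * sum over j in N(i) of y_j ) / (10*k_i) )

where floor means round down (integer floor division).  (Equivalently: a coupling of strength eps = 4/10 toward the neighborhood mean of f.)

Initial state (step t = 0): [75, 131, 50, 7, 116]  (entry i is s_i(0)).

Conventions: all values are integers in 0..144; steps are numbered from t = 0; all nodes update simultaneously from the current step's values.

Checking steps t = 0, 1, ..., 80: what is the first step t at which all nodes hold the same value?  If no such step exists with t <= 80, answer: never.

Simulating step by step:
t=0: [75, 131, 50, 7, 116]  (not all equal)
t=1: [79, 35, 64, 30, 47]  (not all equal)
t=2: [87, 64, 87, 60, 73]  (not all equal)
t=3: [92, 98, 92, 94, 103]  (not all equal)
t=4: [78, 73, 78, 76, 69]  (not all equal)
t=5: [104, 107, 104, 105, 106]  (not all equal)
t=6: [61, 58, 61, 60, 59]  (not all equal)
t=7: [94, 91, 94, 93, 92]  (not all equal)
t=8: [78, 80, 78, 79, 80]  (not all equal)
t=9: [102, 100, 102, 101, 100]  (not all equal)
t=10: [65, 67, 65, 66, 67]  (not all equal)
t=11: [101, 103, 101, 102, 103]  (not all equal)
t=12: [66, 64, 66, 65, 64]  (not all equal)
t=13: [102, 100, 102, 101, 100]  (not all equal)

Answer: never
Key observation: The state at step 9 reappears at step 13 — the system is in a cycle of period 4 from step 9 on.  No step 0..13 is synchronized, and the cycle repeats forever, so no step up to 80 (or ever) has all nodes equal.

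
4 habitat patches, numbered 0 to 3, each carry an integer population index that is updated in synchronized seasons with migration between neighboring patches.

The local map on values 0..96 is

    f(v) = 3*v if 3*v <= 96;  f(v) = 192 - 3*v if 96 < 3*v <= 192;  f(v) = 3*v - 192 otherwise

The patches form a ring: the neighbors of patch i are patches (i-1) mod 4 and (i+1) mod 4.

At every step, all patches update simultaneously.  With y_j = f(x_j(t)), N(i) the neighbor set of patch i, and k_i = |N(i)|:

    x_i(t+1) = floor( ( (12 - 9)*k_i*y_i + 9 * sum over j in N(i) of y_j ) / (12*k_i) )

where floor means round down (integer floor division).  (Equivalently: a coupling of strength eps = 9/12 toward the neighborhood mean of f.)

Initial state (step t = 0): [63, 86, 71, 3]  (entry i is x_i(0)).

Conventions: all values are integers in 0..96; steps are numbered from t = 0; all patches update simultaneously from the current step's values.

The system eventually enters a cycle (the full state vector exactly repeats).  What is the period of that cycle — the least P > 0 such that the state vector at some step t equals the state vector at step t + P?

Simulating step by step:
t=0: [63, 86, 71, 3]
t=1: [28, 25, 33, 11]
t=2: [61, 85, 63, 74]
t=3: [37, 20, 35, 12]
t=4: [56, 78, 57, 72]
t=5: [30, 27, 30, 22]
t=6: [77, 87, 77, 84]
t=7: [58, 46, 58, 44]
t=8: [47, 27, 47, 28]
t=9: [74, 58, 74, 59]
t=10: [19, 27, 19, 26]
t=11: [73, 63, 73, 62]
t=12: [10, 21, 10, 21]
t=13: [54, 38, 54, 38]
t=14: [66, 42, 66, 42]
t=15: [51, 21, 51, 21]
t=16: [57, 45, 57, 45]
t=17: [48, 30, 48, 30]
t=18: [79, 58, 79, 58]
t=19: [24, 38, 24, 38]
t=20: [76, 73, 76, 73]
t=21: [29, 33, 29, 33]
t=22: [91, 88, 91, 88]
t=23: [74, 78, 74, 78]
t=24: [39, 33, 39, 33]
t=25: [88, 79, 88, 79]
t=26: [51, 65, 51, 65]
t=27: [12, 30, 12, 30]
t=28: [76, 49, 76, 49]
t=29: [42, 38, 42, 38]
t=30: [75, 69, 75, 69]
t=31: [19, 28, 19, 28]
t=32: [77, 63, 77, 63]
t=33: [12, 30, 12, 30]

Answer: 6
Key observation: The state at step 27, [12, 30, 12, 30], reappears at step 33 — and no state repeats earlier — so the cycle the system enters has period 6.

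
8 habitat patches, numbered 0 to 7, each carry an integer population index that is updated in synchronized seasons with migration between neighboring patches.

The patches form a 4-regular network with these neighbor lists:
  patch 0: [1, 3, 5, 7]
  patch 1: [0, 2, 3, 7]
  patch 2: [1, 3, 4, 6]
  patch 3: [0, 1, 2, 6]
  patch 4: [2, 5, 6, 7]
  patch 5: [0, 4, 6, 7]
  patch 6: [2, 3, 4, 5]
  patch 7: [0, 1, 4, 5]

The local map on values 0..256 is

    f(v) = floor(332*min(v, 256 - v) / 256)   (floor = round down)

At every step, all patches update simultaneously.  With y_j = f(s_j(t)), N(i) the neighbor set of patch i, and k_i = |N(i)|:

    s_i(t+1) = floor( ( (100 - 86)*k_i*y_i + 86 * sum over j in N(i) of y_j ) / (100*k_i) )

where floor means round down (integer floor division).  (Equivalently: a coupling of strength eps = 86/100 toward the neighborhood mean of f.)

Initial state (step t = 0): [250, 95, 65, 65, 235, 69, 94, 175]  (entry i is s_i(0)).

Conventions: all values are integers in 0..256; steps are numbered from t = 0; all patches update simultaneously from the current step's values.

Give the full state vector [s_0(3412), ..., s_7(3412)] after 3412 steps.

Simulating step by step:
t=0: [250, 95, 65, 65, 235, 69, 94, 175]
t=1: [87, 77, 88, 83, 89, 68, 78, 67]
t=2: [97, 103, 106, 106, 99, 101, 105, 101]
t=3: [131, 132, 133, 133, 132, 129, 133, 129]
t=4: [161, 160, 159, 159, 161, 161, 160, 161]
t=5: [123, 124, 124, 124, 123, 123, 124, 123]
t=6: [159, 159, 159, 159, 159, 159, 159, 159]
t=7: [125, 125, 125, 125, 125, 125, 125, 125]
t=8: [162, 162, 162, 162, 162, 162, 162, 162]
t=9: [121, 121, 121, 121, 121, 121, 121, 121]
t=10: [156, 156, 156, 156, 156, 156, 156, 156]
t=11: [129, 129, 129, 129, 129, 129, 129, 129]
t=12: [164, 164, 164, 164, 164, 164, 164, 164]
t=13: [119, 119, 119, 119, 119, 119, 119, 119]
t=14: [154, 154, 154, 154, 154, 154, 154, 154]
t=15: [132, 132, 132, 132, 132, 132, 132, 132]
t=16: [160, 160, 160, 160, 160, 160, 160, 160]
t=17: [124, 124, 124, 124, 124, 124, 124, 124]
t=18: [160, 160, 160, 160, 160, 160, 160, 160]

Answer: [160, 160, 160, 160, 160, 160, 160, 160]
Key observation: The state at step 16, [160, 160, 160, 160, 160, 160, 160, 160], reappears at step 18: the system is in a cycle of period 2 from step 16 on.  Therefore the state at step 3412 equals the state at step 16 + ((3412 - 16) mod 2) = 16, which is [160, 160, 160, 160, 160, 160, 160, 160].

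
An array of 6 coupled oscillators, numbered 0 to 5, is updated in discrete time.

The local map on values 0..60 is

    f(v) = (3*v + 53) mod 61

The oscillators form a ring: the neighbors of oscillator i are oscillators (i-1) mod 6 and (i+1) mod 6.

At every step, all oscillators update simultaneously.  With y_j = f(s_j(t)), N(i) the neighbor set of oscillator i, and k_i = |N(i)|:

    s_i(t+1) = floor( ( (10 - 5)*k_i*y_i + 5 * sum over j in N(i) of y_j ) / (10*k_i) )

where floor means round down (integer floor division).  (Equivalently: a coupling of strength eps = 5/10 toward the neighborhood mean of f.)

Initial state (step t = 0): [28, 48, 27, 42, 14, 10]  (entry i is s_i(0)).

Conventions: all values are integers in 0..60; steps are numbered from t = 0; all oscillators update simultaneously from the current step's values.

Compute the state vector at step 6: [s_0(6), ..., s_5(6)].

Simulating step by step:
t=0: [28, 48, 27, 42, 14, 10]
t=1: [16, 13, 23, 40, 36, 23]
t=2: [27, 25, 20, 35, 32, 19]
t=3: [19, 19, 36, 37, 34, 34]
t=4: [45, 46, 42, 39, 35, 37]
t=5: [15, 19, 42, 47, 40, 31]
t=6: [36, 48, 43, 32, 34, 34]

Answer: [36, 48, 43, 32, 34, 34]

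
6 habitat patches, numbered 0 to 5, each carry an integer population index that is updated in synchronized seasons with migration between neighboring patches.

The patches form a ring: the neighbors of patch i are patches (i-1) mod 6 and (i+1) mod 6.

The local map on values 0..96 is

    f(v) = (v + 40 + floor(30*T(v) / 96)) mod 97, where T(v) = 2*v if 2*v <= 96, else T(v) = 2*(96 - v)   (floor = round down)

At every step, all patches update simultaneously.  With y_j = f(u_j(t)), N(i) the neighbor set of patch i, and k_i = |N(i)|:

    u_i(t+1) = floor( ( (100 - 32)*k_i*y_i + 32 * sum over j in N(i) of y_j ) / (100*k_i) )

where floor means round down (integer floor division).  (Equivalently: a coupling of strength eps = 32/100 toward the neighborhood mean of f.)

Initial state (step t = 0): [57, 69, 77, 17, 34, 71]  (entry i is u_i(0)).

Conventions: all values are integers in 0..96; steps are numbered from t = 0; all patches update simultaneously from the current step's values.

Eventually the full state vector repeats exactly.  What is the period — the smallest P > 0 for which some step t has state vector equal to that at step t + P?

Answer: 9
Key observation: The state at step 20, [36, 36, 35, 33, 33, 35], reappears at step 29 — and no state repeats earlier — so the cycle the system enters has period 9.

Derivation:
t=0: [57, 69, 77, 17, 34, 71]
t=1: [25, 27, 36, 65, 79, 38]
t=2: [68, 69, 18, 23, 26, 20]
t=3: [35, 34, 63, 76, 79, 66]
t=4: [84, 84, 37, 30, 31, 38]
t=5: [29, 29, 21, 74, 75, 22]
t=6: [85, 84, 69, 37, 37, 69]
t=7: [33, 33, 24, 7, 7, 24]
t=8: [90, 90, 76, 55, 55, 76]
t=9: [35, 35, 30, 24, 24, 30]
t=10: [94, 94, 87, 80, 80, 87]
t=11: [37, 37, 35, 33, 33, 35]
t=12: [17, 17, 80, 93, 93, 80]
t=13: [61, 61, 39, 36, 36, 39]
t=14: [21, 21, 8, 1, 1, 8]
t=15: [70, 70, 54, 42, 42, 54]
t=16: [28, 28, 22, 12, 12, 22]
t=17: [83, 83, 74, 61, 61, 74]
t=18: [33, 33, 29, 25, 25, 29]
t=19: [92, 92, 86, 81, 81, 86]
t=20: [36, 36, 35, 33, 33, 35]
t=21: [16, 16, 80, 93, 93, 80]
t=22: [60, 60, 38, 36, 36, 38]
t=23: [21, 21, 6, 1, 1, 6]
t=24: [70, 70, 51, 42, 42, 51]
t=25: [27, 27, 21, 12, 12, 21]
t=26: [81, 81, 73, 61, 61, 73]
t=27: [32, 32, 29, 25, 25, 29]
t=28: [91, 91, 86, 81, 81, 86]
t=29: [36, 36, 35, 33, 33, 35]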